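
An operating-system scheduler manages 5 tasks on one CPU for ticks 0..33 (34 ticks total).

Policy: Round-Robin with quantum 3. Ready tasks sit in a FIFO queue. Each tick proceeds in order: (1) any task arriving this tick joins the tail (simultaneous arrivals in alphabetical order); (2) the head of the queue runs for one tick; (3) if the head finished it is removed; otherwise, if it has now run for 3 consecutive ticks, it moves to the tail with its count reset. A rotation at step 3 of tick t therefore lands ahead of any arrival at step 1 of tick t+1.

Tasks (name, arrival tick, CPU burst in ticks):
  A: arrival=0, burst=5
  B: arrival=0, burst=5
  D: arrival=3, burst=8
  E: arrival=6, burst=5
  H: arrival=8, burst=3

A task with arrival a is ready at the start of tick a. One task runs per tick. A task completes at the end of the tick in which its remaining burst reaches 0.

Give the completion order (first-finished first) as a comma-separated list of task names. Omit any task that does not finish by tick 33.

t=0: queue=[A,B] q_used=0 → run A
t=1: queue=[A,B] q_used=1 → run A
t=2: queue=[A,B] q_used=2 → run A
t=3: queue=[B,A,D] q_used=0 → run B
t=4: queue=[B,A,D] q_used=1 → run B
t=5: queue=[B,A,D] q_used=2 → run B
t=6: queue=[A,D,B,E] q_used=0 → run A
t=7: queue=[A,D,B,E] q_used=1 → run A
t=8: queue=[D,B,E,H] q_used=0 → run D
t=9: queue=[D,B,E,H] q_used=1 → run D
t=10: queue=[D,B,E,H] q_used=2 → run D
t=11: queue=[B,E,H,D] q_used=0 → run B
t=12: queue=[B,E,H,D] q_used=1 → run B
t=13: queue=[E,H,D] q_used=0 → run E
t=14: queue=[E,H,D] q_used=1 → run E
t=15: queue=[E,H,D] q_used=2 → run E
t=16: queue=[H,D,E] q_used=0 → run H
t=17: queue=[H,D,E] q_used=1 → run H
t=18: queue=[H,D,E] q_used=2 → run H
t=19: queue=[D,E] q_used=0 → run D
t=20: queue=[D,E] q_used=1 → run D
t=21: queue=[D,E] q_used=2 → run D
t=22: queue=[E,D] q_used=0 → run E
t=23: queue=[E,D] q_used=1 → run E
t=24: queue=[D] q_used=0 → run D
t=25: queue=[D] q_used=1 → run D
t=26: (idle)
t=27: (idle)
t=28: (idle)
t=29: (idle)
t=30: (idle)
t=31: (idle)
t=32: (idle)
t=33: (idle)

completion order = A, B, H, E, D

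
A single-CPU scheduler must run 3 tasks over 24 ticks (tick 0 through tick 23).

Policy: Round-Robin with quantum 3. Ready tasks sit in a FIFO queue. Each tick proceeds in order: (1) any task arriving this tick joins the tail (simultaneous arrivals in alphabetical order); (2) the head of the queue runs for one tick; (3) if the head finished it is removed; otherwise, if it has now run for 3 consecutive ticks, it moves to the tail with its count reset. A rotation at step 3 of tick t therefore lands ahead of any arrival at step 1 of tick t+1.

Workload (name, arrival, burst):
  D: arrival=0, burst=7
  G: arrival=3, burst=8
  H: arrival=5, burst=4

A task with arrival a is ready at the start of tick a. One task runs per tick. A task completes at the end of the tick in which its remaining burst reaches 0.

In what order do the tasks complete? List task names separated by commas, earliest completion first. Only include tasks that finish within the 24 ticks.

t=0: queue=[D] q_used=0 → run D
t=1: queue=[D] q_used=1 → run D
t=2: queue=[D] q_used=2 → run D
t=3: queue=[D,G] q_used=0 → run D
t=4: queue=[D,G] q_used=1 → run D
t=5: queue=[D,G,H] q_used=2 → run D
t=6: queue=[G,H,D] q_used=0 → run G
t=7: queue=[G,H,D] q_used=1 → run G
t=8: queue=[G,H,D] q_used=2 → run G
t=9: queue=[H,D,G] q_used=0 → run H
t=10: queue=[H,D,G] q_used=1 → run H
t=11: queue=[H,D,G] q_used=2 → run H
t=12: queue=[D,G,H] q_used=0 → run D
t=13: queue=[G,H] q_used=0 → run G
t=14: queue=[G,H] q_used=1 → run G
t=15: queue=[G,H] q_used=2 → run G
t=16: queue=[H,G] q_used=0 → run H
t=17: queue=[G] q_used=0 → run G
t=18: queue=[G] q_used=1 → run G
t=19: (idle)
t=20: (idle)
t=21: (idle)
t=22: (idle)
t=23: (idle)

completion order = D, H, G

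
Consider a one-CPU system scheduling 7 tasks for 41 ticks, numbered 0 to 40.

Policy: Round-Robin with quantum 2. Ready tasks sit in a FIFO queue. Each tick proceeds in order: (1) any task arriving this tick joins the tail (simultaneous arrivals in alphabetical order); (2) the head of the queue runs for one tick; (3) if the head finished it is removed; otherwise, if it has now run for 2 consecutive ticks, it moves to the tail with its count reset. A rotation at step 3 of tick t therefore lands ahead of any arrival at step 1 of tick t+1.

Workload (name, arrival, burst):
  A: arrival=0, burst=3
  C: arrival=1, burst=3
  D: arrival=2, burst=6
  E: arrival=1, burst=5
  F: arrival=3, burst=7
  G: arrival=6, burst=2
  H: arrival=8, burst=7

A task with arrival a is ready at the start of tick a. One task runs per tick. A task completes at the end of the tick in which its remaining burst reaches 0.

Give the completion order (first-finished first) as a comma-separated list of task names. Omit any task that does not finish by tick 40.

t=0: queue=[A] q_used=0 → run A
t=1: queue=[A,C,E] q_used=1 → run A
t=2: queue=[C,E,A,D] q_used=0 → run C
t=3: queue=[C,E,A,D,F] q_used=1 → run C
t=4: queue=[E,A,D,F,C] q_used=0 → run E
t=5: queue=[E,A,D,F,C] q_used=1 → run E
t=6: queue=[A,D,F,C,E,G] q_used=0 → run A
t=7: queue=[D,F,C,E,G] q_used=0 → run D
t=8: queue=[D,F,C,E,G,H] q_used=1 → run D
t=9: queue=[F,C,E,G,H,D] q_used=0 → run F
t=10: queue=[F,C,E,G,H,D] q_used=1 → run F
t=11: queue=[C,E,G,H,D,F] q_used=0 → run C
t=12: queue=[E,G,H,D,F] q_used=0 → run E
t=13: queue=[E,G,H,D,F] q_used=1 → run E
t=14: queue=[G,H,D,F,E] q_used=0 → run G
t=15: queue=[G,H,D,F,E] q_used=1 → run G
t=16: queue=[H,D,F,E] q_used=0 → run H
t=17: queue=[H,D,F,E] q_used=1 → run H
t=18: queue=[D,F,E,H] q_used=0 → run D
t=19: queue=[D,F,E,H] q_used=1 → run D
t=20: queue=[F,E,H,D] q_used=0 → run F
t=21: queue=[F,E,H,D] q_used=1 → run F
t=22: queue=[E,H,D,F] q_used=0 → run E
t=23: queue=[H,D,F] q_used=0 → run H
t=24: queue=[H,D,F] q_used=1 → run H
t=25: queue=[D,F,H] q_used=0 → run D
t=26: queue=[D,F,H] q_used=1 → run D
t=27: queue=[F,H] q_used=0 → run F
t=28: queue=[F,H] q_used=1 → run F
t=29: queue=[H,F] q_used=0 → run H
t=30: queue=[H,F] q_used=1 → run H
t=31: queue=[F,H] q_used=0 → run F
t=32: queue=[H] q_used=0 → run H
t=33: (idle)
t=34: (idle)
t=35: (idle)
t=36: (idle)
t=37: (idle)
t=38: (idle)
t=39: (idle)
t=40: (idle)

completion order = A, C, G, E, D, F, H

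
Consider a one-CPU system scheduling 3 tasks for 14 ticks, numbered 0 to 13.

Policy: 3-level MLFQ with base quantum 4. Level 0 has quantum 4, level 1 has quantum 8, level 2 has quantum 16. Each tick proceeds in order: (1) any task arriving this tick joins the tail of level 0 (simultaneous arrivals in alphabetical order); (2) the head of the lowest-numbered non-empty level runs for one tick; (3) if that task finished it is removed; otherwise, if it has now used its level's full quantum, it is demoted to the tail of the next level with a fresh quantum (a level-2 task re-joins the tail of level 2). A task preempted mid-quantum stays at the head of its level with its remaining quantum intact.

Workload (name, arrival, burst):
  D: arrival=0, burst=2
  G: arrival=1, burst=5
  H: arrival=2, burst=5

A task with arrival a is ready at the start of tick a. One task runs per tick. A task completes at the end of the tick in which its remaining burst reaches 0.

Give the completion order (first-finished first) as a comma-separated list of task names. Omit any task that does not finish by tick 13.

t=0: L0/L1/L2 = D/-/- → run D
t=1: L0/L1/L2 = DG/-/- → run D
t=2: L0/L1/L2 = GH/-/- → run G
t=3: L0/L1/L2 = GH/-/- → run G
t=4: L0/L1/L2 = GH/-/- → run G
t=5: L0/L1/L2 = GH/-/- → run G
t=6: L0/L1/L2 = H/G/- → run H
t=7: L0/L1/L2 = H/G/- → run H
t=8: L0/L1/L2 = H/G/- → run H
t=9: L0/L1/L2 = H/G/- → run H
t=10: L0/L1/L2 = -/GH/- → run G
t=11: L0/L1/L2 = -/H/- → run H
t=12: (idle)
t=13: (idle)

completion order = D, G, H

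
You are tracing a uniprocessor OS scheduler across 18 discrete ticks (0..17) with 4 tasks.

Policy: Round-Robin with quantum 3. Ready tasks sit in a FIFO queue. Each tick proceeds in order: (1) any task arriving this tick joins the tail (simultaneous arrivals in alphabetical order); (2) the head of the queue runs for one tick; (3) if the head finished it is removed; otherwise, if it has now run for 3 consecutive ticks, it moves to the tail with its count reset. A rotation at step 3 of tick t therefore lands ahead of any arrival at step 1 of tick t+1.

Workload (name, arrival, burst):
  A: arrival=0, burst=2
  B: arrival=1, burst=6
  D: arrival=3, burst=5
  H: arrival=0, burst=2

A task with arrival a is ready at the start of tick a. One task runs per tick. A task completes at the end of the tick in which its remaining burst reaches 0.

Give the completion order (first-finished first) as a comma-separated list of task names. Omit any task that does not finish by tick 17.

completion order = A, H, B, D

t=0: queue=[A,H] q_used=0 → run A
t=1: queue=[A,H,B] q_used=1 → run A
t=2: queue=[H,B] q_used=0 → run H
t=3: queue=[H,B,D] q_used=1 → run H
t=4: queue=[B,D] q_used=0 → run B
t=5: queue=[B,D] q_used=1 → run B
t=6: queue=[B,D] q_used=2 → run B
t=7: queue=[D,B] q_used=0 → run D
t=8: queue=[D,B] q_used=1 → run D
t=9: queue=[D,B] q_used=2 → run D
t=10: queue=[B,D] q_used=0 → run B
t=11: queue=[B,D] q_used=1 → run B
t=12: queue=[B,D] q_used=2 → run B
t=13: queue=[D] q_used=0 → run D
t=14: queue=[D] q_used=1 → run D
t=15: (idle)
t=16: (idle)
t=17: (idle)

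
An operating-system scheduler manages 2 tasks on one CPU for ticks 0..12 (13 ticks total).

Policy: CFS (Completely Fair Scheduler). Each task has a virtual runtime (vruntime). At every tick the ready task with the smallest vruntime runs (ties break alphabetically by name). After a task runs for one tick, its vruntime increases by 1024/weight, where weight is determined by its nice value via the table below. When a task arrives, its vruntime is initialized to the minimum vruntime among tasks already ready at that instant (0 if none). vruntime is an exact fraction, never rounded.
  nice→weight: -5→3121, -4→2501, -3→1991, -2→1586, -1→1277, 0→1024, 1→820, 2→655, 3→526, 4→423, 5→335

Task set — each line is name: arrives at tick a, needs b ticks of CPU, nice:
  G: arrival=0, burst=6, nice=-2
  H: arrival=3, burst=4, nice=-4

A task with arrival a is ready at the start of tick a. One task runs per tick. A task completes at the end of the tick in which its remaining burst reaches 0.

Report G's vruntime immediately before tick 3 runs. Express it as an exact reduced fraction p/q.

vruntime(G, start of tick 3) = 1536/793

t=0: vr[G=0] → run G
t=1: vr[G=512/793] → run G
t=2: vr[G=1024/793] → run G
t=3: vr[G=1536/793 H=1536/793] → run G
t=4: vr[G=2048/793 H=1536/793] → run H
t=5: vr[G=2048/793 H=76288/32513] → run H
t=6: vr[G=2048/793 H=89600/32513] → run G
t=7: vr[G=2560/793 H=89600/32513] → run H
t=8: vr[G=2560/793 H=102912/32513] → run H
t=9: vr[G=2560/793] → run G
t=10: (idle)
t=11: (idle)
t=12: (idle)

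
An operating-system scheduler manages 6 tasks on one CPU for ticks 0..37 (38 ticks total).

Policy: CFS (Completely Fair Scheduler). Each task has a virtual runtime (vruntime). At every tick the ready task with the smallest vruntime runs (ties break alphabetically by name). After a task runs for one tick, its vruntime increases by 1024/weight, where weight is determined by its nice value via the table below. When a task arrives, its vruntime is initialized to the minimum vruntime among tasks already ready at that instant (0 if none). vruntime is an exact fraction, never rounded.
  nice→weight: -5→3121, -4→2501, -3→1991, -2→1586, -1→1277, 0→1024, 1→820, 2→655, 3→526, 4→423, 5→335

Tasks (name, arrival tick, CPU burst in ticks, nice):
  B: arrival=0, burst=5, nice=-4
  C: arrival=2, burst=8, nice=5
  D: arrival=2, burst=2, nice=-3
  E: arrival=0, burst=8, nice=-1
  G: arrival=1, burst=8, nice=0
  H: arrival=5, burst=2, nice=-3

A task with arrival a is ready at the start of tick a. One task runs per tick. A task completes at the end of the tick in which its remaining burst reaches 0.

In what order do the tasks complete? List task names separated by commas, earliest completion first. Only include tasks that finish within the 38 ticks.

t=0: vr[B=0 E=0] → run B
t=1: vr[B=1024/2501 E=0 G=0] → run E
t=2: vr[B=1024/2501 C=0 D=0 E=1024/1277 G=0] → run C
t=3: vr[B=1024/2501 C=1024/335 D=0 E=1024/1277 G=0] → run D
t=4: vr[B=1024/2501 C=1024/335 D=1024/1991 E=1024/1277 G=0] → run G
t=5: vr[B=1024/2501 C=1024/335 D=1024/1991 E=1024/1277 G=1 H=1024/2501] → run B
t=6: vr[B=2048/2501 C=1024/335 D=1024/1991 E=1024/1277 G=1 H=1024/2501] → run H
t=7: vr[B=2048/2501 C=1024/335 D=1024/1991 E=1024/1277 G=1 H=4599808/4979491] → run D
t=8: vr[B=2048/2501 C=1024/335 E=1024/1277 G=1 H=4599808/4979491] → run E
t=9: vr[B=2048/2501 C=1024/335 E=2048/1277 G=1 H=4599808/4979491] → run B
t=10: vr[B=3072/2501 C=1024/335 E=2048/1277 G=1 H=4599808/4979491] → run H
t=11: vr[B=3072/2501 C=1024/335 E=2048/1277 G=1] → run G
t=12: vr[B=3072/2501 C=1024/335 E=2048/1277 G=2] → run B
t=13: vr[B=4096/2501 C=1024/335 E=2048/1277 G=2] → run E
t=14: vr[B=4096/2501 C=1024/335 E=3072/1277 G=2] → run B
t=15: vr[C=1024/335 E=3072/1277 G=2] → run G
t=16: vr[C=1024/335 E=3072/1277 G=3] → run E
t=17: vr[C=1024/335 E=4096/1277 G=3] → run G
t=18: vr[C=1024/335 E=4096/1277 G=4] → run C
t=19: vr[C=2048/335 E=4096/1277 G=4] → run E
t=20: vr[C=2048/335 E=5120/1277 G=4] → run G
t=21: vr[C=2048/335 E=5120/1277 G=5] → run E
t=22: vr[C=2048/335 E=6144/1277 G=5] → run E
t=23: vr[C=2048/335 E=7168/1277 G=5] → run G
t=24: vr[C=2048/335 E=7168/1277 G=6] → run E
t=25: vr[C=2048/335 G=6] → run G
t=26: vr[C=2048/335 G=7] → run C
t=27: vr[C=3072/335 G=7] → run G
t=28: vr[C=3072/335] → run C
t=29: vr[C=4096/335] → run C
t=30: vr[C=1024/67] → run C
t=31: vr[C=6144/335] → run C
t=32: vr[C=7168/335] → run C
t=33: (idle)
t=34: (idle)
t=35: (idle)
t=36: (idle)
t=37: (idle)

completion order = D, H, B, E, G, C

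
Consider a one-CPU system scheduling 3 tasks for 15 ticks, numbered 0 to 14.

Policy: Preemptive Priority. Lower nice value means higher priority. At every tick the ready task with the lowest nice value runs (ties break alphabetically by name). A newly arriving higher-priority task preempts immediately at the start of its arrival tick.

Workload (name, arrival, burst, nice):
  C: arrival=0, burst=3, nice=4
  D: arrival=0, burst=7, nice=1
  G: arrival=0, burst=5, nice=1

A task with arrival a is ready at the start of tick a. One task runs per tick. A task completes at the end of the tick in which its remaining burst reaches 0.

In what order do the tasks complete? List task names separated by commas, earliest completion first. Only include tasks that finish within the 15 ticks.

completion order = D, G, C

t=0: ready={C,D,G} → run D
t=1: ready={C,D,G} → run D
t=2: ready={C,D,G} → run D
t=3: ready={C,D,G} → run D
t=4: ready={C,D,G} → run D
t=5: ready={C,D,G} → run D
t=6: ready={C,D,G} → run D
t=7: ready={C,G} → run G
t=8: ready={C,G} → run G
t=9: ready={C,G} → run G
t=10: ready={C,G} → run G
t=11: ready={C,G} → run G
t=12: ready={C} → run C
t=13: ready={C} → run C
t=14: ready={C} → run C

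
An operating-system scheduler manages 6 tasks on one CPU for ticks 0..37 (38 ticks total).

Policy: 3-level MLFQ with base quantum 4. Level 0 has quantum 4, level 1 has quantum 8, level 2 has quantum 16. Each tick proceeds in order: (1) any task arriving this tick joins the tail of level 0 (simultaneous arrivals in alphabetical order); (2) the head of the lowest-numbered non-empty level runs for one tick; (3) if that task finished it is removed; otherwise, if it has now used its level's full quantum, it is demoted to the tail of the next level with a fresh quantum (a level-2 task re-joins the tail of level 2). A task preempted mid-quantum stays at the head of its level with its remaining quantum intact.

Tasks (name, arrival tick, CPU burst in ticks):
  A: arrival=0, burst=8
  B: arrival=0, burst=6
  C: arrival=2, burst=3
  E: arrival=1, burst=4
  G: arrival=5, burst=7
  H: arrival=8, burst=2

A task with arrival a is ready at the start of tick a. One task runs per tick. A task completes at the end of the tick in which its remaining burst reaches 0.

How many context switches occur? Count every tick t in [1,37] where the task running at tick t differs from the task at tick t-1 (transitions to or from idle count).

t=0: L0/L1/L2 = AB/-/- → run A
t=1: L0/L1/L2 = ABE/-/- → run A
t=2: L0/L1/L2 = ABEC/-/- → run A
t=3: L0/L1/L2 = ABEC/-/- → run A
t=4: L0/L1/L2 = BEC/A/- → run B
t=5: L0/L1/L2 = BECG/A/- → run B
t=6: L0/L1/L2 = BECG/A/- → run B
t=7: L0/L1/L2 = BECG/A/- → run B
t=8: L0/L1/L2 = ECGH/AB/- → run E
t=9: L0/L1/L2 = ECGH/AB/- → run E
t=10: L0/L1/L2 = ECGH/AB/- → run E
t=11: L0/L1/L2 = ECGH/AB/- → run E
t=12: L0/L1/L2 = CGH/AB/- → run C
t=13: L0/L1/L2 = CGH/AB/- → run C
t=14: L0/L1/L2 = CGH/AB/- → run C
t=15: L0/L1/L2 = GH/AB/- → run G
t=16: L0/L1/L2 = GH/AB/- → run G
t=17: L0/L1/L2 = GH/AB/- → run G
t=18: L0/L1/L2 = GH/AB/- → run G
t=19: L0/L1/L2 = H/ABG/- → run H
t=20: L0/L1/L2 = H/ABG/- → run H
t=21: L0/L1/L2 = -/ABG/- → run A
t=22: L0/L1/L2 = -/ABG/- → run A
t=23: L0/L1/L2 = -/ABG/- → run A
t=24: L0/L1/L2 = -/ABG/- → run A
t=25: L0/L1/L2 = -/BG/- → run B
t=26: L0/L1/L2 = -/BG/- → run B
t=27: L0/L1/L2 = -/G/- → run G
t=28: L0/L1/L2 = -/G/- → run G
t=29: L0/L1/L2 = -/G/- → run G
t=30: (idle)
t=31: (idle)
t=32: (idle)
t=33: (idle)
t=34: (idle)
t=35: (idle)
t=36: (idle)
t=37: (idle)

context switches = 9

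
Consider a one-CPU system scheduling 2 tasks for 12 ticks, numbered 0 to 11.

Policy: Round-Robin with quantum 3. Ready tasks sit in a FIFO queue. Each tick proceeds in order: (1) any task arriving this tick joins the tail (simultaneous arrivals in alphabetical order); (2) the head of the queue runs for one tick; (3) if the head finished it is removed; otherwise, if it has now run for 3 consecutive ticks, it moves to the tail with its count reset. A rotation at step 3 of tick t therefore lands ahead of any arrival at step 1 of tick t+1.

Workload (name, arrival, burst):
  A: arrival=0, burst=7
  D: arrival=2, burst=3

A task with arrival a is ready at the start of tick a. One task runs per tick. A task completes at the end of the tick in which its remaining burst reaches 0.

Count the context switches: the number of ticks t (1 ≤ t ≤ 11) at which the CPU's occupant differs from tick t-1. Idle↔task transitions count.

context switches = 3

t=0: queue=[A] q_used=0 → run A
t=1: queue=[A] q_used=1 → run A
t=2: queue=[A,D] q_used=2 → run A
t=3: queue=[D,A] q_used=0 → run D
t=4: queue=[D,A] q_used=1 → run D
t=5: queue=[D,A] q_used=2 → run D
t=6: queue=[A] q_used=0 → run A
t=7: queue=[A] q_used=1 → run A
t=8: queue=[A] q_used=2 → run A
t=9: queue=[A] q_used=0 → run A
t=10: (idle)
t=11: (idle)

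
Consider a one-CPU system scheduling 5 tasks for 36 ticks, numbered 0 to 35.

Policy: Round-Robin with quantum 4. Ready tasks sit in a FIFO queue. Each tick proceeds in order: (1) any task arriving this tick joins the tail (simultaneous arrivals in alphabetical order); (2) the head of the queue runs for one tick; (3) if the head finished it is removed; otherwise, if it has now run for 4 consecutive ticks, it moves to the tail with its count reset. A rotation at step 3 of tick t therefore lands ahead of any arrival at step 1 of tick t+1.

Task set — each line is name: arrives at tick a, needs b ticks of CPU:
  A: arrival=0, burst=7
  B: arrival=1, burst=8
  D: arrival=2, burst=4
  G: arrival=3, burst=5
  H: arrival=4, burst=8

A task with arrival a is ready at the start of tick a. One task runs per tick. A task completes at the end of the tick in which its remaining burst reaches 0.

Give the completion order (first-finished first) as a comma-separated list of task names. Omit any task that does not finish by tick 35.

t=0: queue=[A] q_used=0 → run A
t=1: queue=[A,B] q_used=1 → run A
t=2: queue=[A,B,D] q_used=2 → run A
t=3: queue=[A,B,D,G] q_used=3 → run A
t=4: queue=[B,D,G,A,H] q_used=0 → run B
t=5: queue=[B,D,G,A,H] q_used=1 → run B
t=6: queue=[B,D,G,A,H] q_used=2 → run B
t=7: queue=[B,D,G,A,H] q_used=3 → run B
t=8: queue=[D,G,A,H,B] q_used=0 → run D
t=9: queue=[D,G,A,H,B] q_used=1 → run D
t=10: queue=[D,G,A,H,B] q_used=2 → run D
t=11: queue=[D,G,A,H,B] q_used=3 → run D
t=12: queue=[G,A,H,B] q_used=0 → run G
t=13: queue=[G,A,H,B] q_used=1 → run G
t=14: queue=[G,A,H,B] q_used=2 → run G
t=15: queue=[G,A,H,B] q_used=3 → run G
t=16: queue=[A,H,B,G] q_used=0 → run A
t=17: queue=[A,H,B,G] q_used=1 → run A
t=18: queue=[A,H,B,G] q_used=2 → run A
t=19: queue=[H,B,G] q_used=0 → run H
t=20: queue=[H,B,G] q_used=1 → run H
t=21: queue=[H,B,G] q_used=2 → run H
t=22: queue=[H,B,G] q_used=3 → run H
t=23: queue=[B,G,H] q_used=0 → run B
t=24: queue=[B,G,H] q_used=1 → run B
t=25: queue=[B,G,H] q_used=2 → run B
t=26: queue=[B,G,H] q_used=3 → run B
t=27: queue=[G,H] q_used=0 → run G
t=28: queue=[H] q_used=0 → run H
t=29: queue=[H] q_used=1 → run H
t=30: queue=[H] q_used=2 → run H
t=31: queue=[H] q_used=3 → run H
t=32: (idle)
t=33: (idle)
t=34: (idle)
t=35: (idle)

completion order = D, A, B, G, H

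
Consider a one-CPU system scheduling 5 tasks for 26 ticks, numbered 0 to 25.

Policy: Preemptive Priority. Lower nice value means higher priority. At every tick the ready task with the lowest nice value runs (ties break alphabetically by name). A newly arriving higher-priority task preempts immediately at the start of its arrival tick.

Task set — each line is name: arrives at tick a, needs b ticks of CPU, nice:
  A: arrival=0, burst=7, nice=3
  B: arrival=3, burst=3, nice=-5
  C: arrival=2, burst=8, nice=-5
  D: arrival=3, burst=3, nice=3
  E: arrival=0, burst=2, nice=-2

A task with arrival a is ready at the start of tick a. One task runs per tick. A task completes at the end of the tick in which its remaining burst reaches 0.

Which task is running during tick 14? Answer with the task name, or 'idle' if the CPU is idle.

running at tick 14 = A

t=0: ready={A,E} → run E
t=1: ready={A,E} → run E
t=2: ready={A,C} → run C
t=3: ready={A,B,C,D} → run B
t=4: ready={A,B,C,D} → run B
t=5: ready={A,B,C,D} → run B
t=6: ready={A,C,D} → run C
t=7: ready={A,C,D} → run C
t=8: ready={A,C,D} → run C
t=9: ready={A,C,D} → run C
t=10: ready={A,C,D} → run C
t=11: ready={A,C,D} → run C
t=12: ready={A,C,D} → run C
t=13: ready={A,D} → run A
t=14: ready={A,D} → run A
t=15: ready={A,D} → run A
t=16: ready={A,D} → run A
t=17: ready={A,D} → run A
t=18: ready={A,D} → run A
t=19: ready={A,D} → run A
t=20: ready={D} → run D
t=21: ready={D} → run D
t=22: ready={D} → run D
t=23: (idle)
t=24: (idle)
t=25: (idle)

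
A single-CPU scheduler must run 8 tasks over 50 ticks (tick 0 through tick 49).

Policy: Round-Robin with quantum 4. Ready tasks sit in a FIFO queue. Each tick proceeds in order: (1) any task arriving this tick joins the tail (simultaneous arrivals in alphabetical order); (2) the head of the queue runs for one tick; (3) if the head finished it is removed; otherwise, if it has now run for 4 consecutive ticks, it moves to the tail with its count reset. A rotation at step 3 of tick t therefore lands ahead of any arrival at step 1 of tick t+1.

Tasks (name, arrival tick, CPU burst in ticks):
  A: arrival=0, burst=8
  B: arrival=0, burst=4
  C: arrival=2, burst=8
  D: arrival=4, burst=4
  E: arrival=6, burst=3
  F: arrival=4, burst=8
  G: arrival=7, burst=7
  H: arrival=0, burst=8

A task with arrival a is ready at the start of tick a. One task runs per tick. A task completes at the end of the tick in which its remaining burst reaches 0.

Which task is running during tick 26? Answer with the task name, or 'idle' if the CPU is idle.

running at tick 26 = F

t=0: queue=[A,B,H] q_used=0 → run A
t=1: queue=[A,B,H] q_used=1 → run A
t=2: queue=[A,B,H,C] q_used=2 → run A
t=3: queue=[A,B,H,C] q_used=3 → run A
t=4: queue=[B,H,C,A,D,F] q_used=0 → run B
t=5: queue=[B,H,C,A,D,F] q_used=1 → run B
t=6: queue=[B,H,C,A,D,F,E] q_used=2 → run B
t=7: queue=[B,H,C,A,D,F,E,G] q_used=3 → run B
t=8: queue=[H,C,A,D,F,E,G] q_used=0 → run H
t=9: queue=[H,C,A,D,F,E,G] q_used=1 → run H
t=10: queue=[H,C,A,D,F,E,G] q_used=2 → run H
t=11: queue=[H,C,A,D,F,E,G] q_used=3 → run H
t=12: queue=[C,A,D,F,E,G,H] q_used=0 → run C
t=13: queue=[C,A,D,F,E,G,H] q_used=1 → run C
t=14: queue=[C,A,D,F,E,G,H] q_used=2 → run C
t=15: queue=[C,A,D,F,E,G,H] q_used=3 → run C
t=16: queue=[A,D,F,E,G,H,C] q_used=0 → run A
t=17: queue=[A,D,F,E,G,H,C] q_used=1 → run A
t=18: queue=[A,D,F,E,G,H,C] q_used=2 → run A
t=19: queue=[A,D,F,E,G,H,C] q_used=3 → run A
t=20: queue=[D,F,E,G,H,C] q_used=0 → run D
t=21: queue=[D,F,E,G,H,C] q_used=1 → run D
t=22: queue=[D,F,E,G,H,C] q_used=2 → run D
t=23: queue=[D,F,E,G,H,C] q_used=3 → run D
t=24: queue=[F,E,G,H,C] q_used=0 → run F
t=25: queue=[F,E,G,H,C] q_used=1 → run F
t=26: queue=[F,E,G,H,C] q_used=2 → run F
t=27: queue=[F,E,G,H,C] q_used=3 → run F
t=28: queue=[E,G,H,C,F] q_used=0 → run E
t=29: queue=[E,G,H,C,F] q_used=1 → run E
t=30: queue=[E,G,H,C,F] q_used=2 → run E
t=31: queue=[G,H,C,F] q_used=0 → run G
t=32: queue=[G,H,C,F] q_used=1 → run G
t=33: queue=[G,H,C,F] q_used=2 → run G
t=34: queue=[G,H,C,F] q_used=3 → run G
t=35: queue=[H,C,F,G] q_used=0 → run H
t=36: queue=[H,C,F,G] q_used=1 → run H
t=37: queue=[H,C,F,G] q_used=2 → run H
t=38: queue=[H,C,F,G] q_used=3 → run H
t=39: queue=[C,F,G] q_used=0 → run C
t=40: queue=[C,F,G] q_used=1 → run C
t=41: queue=[C,F,G] q_used=2 → run C
t=42: queue=[C,F,G] q_used=3 → run C
t=43: queue=[F,G] q_used=0 → run F
t=44: queue=[F,G] q_used=1 → run F
t=45: queue=[F,G] q_used=2 → run F
t=46: queue=[F,G] q_used=3 → run F
t=47: queue=[G] q_used=0 → run G
t=48: queue=[G] q_used=1 → run G
t=49: queue=[G] q_used=2 → run G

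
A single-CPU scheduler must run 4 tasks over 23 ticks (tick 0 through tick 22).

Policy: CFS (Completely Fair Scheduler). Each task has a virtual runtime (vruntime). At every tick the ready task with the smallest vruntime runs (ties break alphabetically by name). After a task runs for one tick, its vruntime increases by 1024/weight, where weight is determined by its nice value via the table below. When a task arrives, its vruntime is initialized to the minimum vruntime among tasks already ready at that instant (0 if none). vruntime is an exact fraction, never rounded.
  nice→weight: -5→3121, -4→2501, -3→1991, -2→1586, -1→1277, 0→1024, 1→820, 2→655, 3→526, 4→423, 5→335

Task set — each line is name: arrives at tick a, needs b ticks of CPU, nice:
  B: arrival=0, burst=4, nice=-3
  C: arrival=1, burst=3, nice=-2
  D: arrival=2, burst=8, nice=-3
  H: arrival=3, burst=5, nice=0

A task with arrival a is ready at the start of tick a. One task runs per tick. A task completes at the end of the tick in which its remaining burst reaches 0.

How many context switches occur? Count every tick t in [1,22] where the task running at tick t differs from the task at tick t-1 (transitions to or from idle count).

t=0: vr[B=0] → run B
t=1: vr[B=1024/1991 C=1024/1991] → run B
t=2: vr[B=2048/1991 C=1024/1991 D=1024/1991] → run C
t=3: vr[B=2048/1991 C=1831424/1578863 D=1024/1991 H=1024/1991] → run D
t=4: vr[B=2048/1991 C=1831424/1578863 D=2048/1991 H=1024/1991] → run H
t=5: vr[B=2048/1991 C=1831424/1578863 D=2048/1991 H=3015/1991] → run B
t=6: vr[B=3072/1991 C=1831424/1578863 D=2048/1991 H=3015/1991] → run D
t=7: vr[B=3072/1991 C=1831424/1578863 D=3072/1991 H=3015/1991] → run C
t=8: vr[B=3072/1991 C=2850816/1578863 D=3072/1991 H=3015/1991] → run H
t=9: vr[B=3072/1991 C=2850816/1578863 D=3072/1991 H=5006/1991] → run B
t=10: vr[C=2850816/1578863 D=3072/1991 H=5006/1991] → run D
t=11: vr[C=2850816/1578863 D=4096/1991 H=5006/1991] → run C
t=12: vr[D=4096/1991 H=5006/1991] → run D
t=13: vr[D=5120/1991 H=5006/1991] → run H
t=14: vr[D=5120/1991 H=6997/1991] → run D
t=15: vr[D=6144/1991 H=6997/1991] → run D
t=16: vr[D=7168/1991 H=6997/1991] → run H
t=17: vr[D=7168/1991 H=8988/1991] → run D
t=18: vr[D=8192/1991 H=8988/1991] → run D
t=19: vr[H=8988/1991] → run H
t=20: (idle)
t=21: (idle)
t=22: (idle)

context switches = 17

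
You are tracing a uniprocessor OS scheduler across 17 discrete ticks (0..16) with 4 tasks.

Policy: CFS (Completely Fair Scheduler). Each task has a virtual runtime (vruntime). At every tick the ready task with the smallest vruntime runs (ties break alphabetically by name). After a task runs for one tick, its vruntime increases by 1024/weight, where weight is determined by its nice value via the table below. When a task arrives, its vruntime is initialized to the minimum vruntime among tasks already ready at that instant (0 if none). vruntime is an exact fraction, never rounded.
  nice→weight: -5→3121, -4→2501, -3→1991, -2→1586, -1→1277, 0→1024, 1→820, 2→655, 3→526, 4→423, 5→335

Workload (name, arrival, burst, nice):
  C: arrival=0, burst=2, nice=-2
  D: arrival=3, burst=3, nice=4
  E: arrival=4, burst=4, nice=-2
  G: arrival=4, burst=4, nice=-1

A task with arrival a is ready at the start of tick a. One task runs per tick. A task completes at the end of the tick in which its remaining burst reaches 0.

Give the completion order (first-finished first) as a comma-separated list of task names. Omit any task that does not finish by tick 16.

t=0: vr[C=0] → run C
t=1: vr[C=512/793] → run C
t=2: (idle)
t=3: vr[D=0] → run D
t=4: vr[D=1024/423 E=1024/423 G=1024/423] → run D
t=5: vr[D=2048/423 E=1024/423 G=1024/423] → run E
t=6: vr[D=2048/423 E=1028608/335439 G=1024/423] → run G
t=7: vr[D=2048/423 E=1028608/335439 G=1740800/540171] → run E
t=8: vr[D=2048/423 E=1245184/335439 G=1740800/540171] → run G
t=9: vr[D=2048/423 E=1245184/335439 G=2173952/540171] → run E
t=10: vr[D=2048/423 E=1461760/335439 G=2173952/540171] → run G
t=11: vr[D=2048/423 E=1461760/335439 G=2607104/540171] → run E
t=12: vr[D=2048/423 G=2607104/540171] → run G
t=13: vr[D=2048/423] → run D
t=14: (idle)
t=15: (idle)
t=16: (idle)

completion order = C, E, G, D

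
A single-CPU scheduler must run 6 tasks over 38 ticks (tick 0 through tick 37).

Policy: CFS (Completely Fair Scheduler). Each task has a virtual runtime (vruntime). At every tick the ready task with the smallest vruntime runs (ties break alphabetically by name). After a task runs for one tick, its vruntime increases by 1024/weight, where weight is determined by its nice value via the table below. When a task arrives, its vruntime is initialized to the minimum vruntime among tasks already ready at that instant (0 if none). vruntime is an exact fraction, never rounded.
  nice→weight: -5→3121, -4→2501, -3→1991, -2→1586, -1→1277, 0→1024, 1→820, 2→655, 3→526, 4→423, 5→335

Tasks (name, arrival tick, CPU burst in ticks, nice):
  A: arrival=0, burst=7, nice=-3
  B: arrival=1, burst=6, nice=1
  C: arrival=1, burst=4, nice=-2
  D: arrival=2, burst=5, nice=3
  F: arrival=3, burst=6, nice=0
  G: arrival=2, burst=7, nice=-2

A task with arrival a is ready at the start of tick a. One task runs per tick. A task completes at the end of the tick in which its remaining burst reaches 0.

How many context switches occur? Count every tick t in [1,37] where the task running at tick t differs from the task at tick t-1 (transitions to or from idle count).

t=0: vr[A=0] → run A
t=1: vr[A=1024/1991 B=1024/1991 C=1024/1991] → run A
t=2: vr[A=2048/1991 B=1024/1991 C=1024/1991 D=1024/1991 G=1024/1991] → run B
t=3: vr[A=2048/1991 B=719616/408155 C=1024/1991 D=1024/1991 F=1024/1991 G=1024/1991] → run C
t=4: vr[A=2048/1991 B=719616/408155 C=1831424/1578863 D=1024/1991 F=1024/1991 G=1024/1991] → run D
t=5: vr[A=2048/1991 B=719616/408155 C=1831424/1578863 D=1288704/523633 F=1024/1991 G=1024/1991] → run F
t=6: vr[A=2048/1991 B=719616/408155 C=1831424/1578863 D=1288704/523633 F=3015/1991 G=1024/1991] → run G
t=7: vr[A=2048/1991 B=719616/408155 C=1831424/1578863 D=1288704/523633 F=3015/1991 G=1831424/1578863] → run A
t=8: vr[A=3072/1991 B=719616/408155 C=1831424/1578863 D=1288704/523633 F=3015/1991 G=1831424/1578863] → run C
t=9: vr[A=3072/1991 B=719616/408155 C=2850816/1578863 D=1288704/523633 F=3015/1991 G=1831424/1578863] → run G
t=10: vr[A=3072/1991 B=719616/408155 C=2850816/1578863 D=1288704/523633 F=3015/1991 G=2850816/1578863] → run F
t=11: vr[A=3072/1991 B=719616/408155 C=2850816/1578863 D=1288704/523633 F=5006/1991 G=2850816/1578863] → run A
t=12: vr[A=4096/1991 B=719616/408155 C=2850816/1578863 D=1288704/523633 F=5006/1991 G=2850816/1578863] → run B
t=13: vr[A=4096/1991 B=1229312/408155 C=2850816/1578863 D=1288704/523633 F=5006/1991 G=2850816/1578863] → run C
t=14: vr[A=4096/1991 B=1229312/408155 C=3870208/1578863 D=1288704/523633 F=5006/1991 G=2850816/1578863] → run G
t=15: vr[A=4096/1991 B=1229312/408155 C=3870208/1578863 D=1288704/523633 F=5006/1991 G=3870208/1578863] → run A
t=16: vr[A=5120/1991 B=1229312/408155 C=3870208/1578863 D=1288704/523633 F=5006/1991 G=3870208/1578863] → run C
t=17: vr[A=5120/1991 B=1229312/408155 D=1288704/523633 F=5006/1991 G=3870208/1578863] → run G
t=18: vr[A=5120/1991 B=1229312/408155 D=1288704/523633 F=5006/1991 G=4889600/1578863] → run D
t=19: vr[A=5120/1991 B=1229312/408155 D=2308096/523633 F=5006/1991 G=4889600/1578863] → run F
t=20: vr[A=5120/1991 B=1229312/408155 D=2308096/523633 F=6997/1991 G=4889600/1578863] → run A
t=21: vr[A=6144/1991 B=1229312/408155 D=2308096/523633 F=6997/1991 G=4889600/1578863] → run B
t=22: vr[A=6144/1991 B=1739008/408155 D=2308096/523633 F=6997/1991 G=4889600/1578863] → run A
t=23: vr[B=1739008/408155 D=2308096/523633 F=6997/1991 G=4889600/1578863] → run G
t=24: vr[B=1739008/408155 D=2308096/523633 F=6997/1991 G=5908992/1578863] → run F
t=25: vr[B=1739008/408155 D=2308096/523633 F=8988/1991 G=5908992/1578863] → run G
t=26: vr[B=1739008/408155 D=2308096/523633 F=8988/1991 G=6928384/1578863] → run B
t=27: vr[B=2248704/408155 D=2308096/523633 F=8988/1991 G=6928384/1578863] → run G
t=28: vr[B=2248704/408155 D=2308096/523633 F=8988/1991] → run D
t=29: vr[B=2248704/408155 D=3327488/523633 F=8988/1991] → run F
t=30: vr[B=2248704/408155 D=3327488/523633 F=10979/1991] → run B
t=31: vr[B=551680/81631 D=3327488/523633 F=10979/1991] → run F
t=32: vr[B=551680/81631 D=3327488/523633] → run D
t=33: vr[B=551680/81631 D=4346880/523633] → run B
t=34: vr[D=4346880/523633] → run D
t=35: (idle)
t=36: (idle)
t=37: (idle)

context switches = 34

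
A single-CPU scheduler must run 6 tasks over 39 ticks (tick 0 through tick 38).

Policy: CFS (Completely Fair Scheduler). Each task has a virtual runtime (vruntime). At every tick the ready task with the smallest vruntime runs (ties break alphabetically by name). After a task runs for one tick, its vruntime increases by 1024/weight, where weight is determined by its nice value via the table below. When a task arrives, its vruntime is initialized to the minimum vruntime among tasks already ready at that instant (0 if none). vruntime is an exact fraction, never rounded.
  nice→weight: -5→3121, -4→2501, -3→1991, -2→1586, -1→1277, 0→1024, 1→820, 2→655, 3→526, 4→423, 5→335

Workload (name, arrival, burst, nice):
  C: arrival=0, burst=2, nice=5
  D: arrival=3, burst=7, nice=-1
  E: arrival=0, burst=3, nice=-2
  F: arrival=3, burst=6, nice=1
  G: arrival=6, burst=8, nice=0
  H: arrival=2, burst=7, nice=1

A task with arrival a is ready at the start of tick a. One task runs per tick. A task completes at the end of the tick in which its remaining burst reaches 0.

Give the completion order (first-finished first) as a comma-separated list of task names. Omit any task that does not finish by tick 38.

t=0: vr[C=0 E=0] → run C
t=1: vr[C=1024/335 E=0] → run E
t=2: vr[C=1024/335 E=512/793 H=512/793] → run E
t=3: vr[C=1024/335 D=512/793 E=1024/793 F=512/793 H=512/793] → run D
t=4: vr[C=1024/335 D=1465856/1012661 E=1024/793 F=512/793 H=512/793] → run F
t=5: vr[C=1024/335 D=1465856/1012661 E=1024/793 F=307968/162565 H=512/793] → run H
t=6: vr[C=1024/335 D=1465856/1012661 E=1024/793 F=307968/162565 G=1024/793 H=307968/162565] → run E
t=7: vr[C=1024/335 D=1465856/1012661 F=307968/162565 G=1024/793 H=307968/162565] → run G
t=8: vr[C=1024/335 D=1465856/1012661 F=307968/162565 G=1817/793 H=307968/162565] → run D
t=9: vr[C=1024/335 D=2277888/1012661 F=307968/162565 G=1817/793 H=307968/162565] → run F
t=10: vr[C=1024/335 D=2277888/1012661 F=510976/162565 G=1817/793 H=307968/162565] → run H
t=11: vr[C=1024/335 D=2277888/1012661 F=510976/162565 G=1817/793 H=510976/162565] → run D
t=12: vr[C=1024/335 D=3089920/1012661 F=510976/162565 G=1817/793 H=510976/162565] → run G
t=13: vr[C=1024/335 D=3089920/1012661 F=510976/162565 G=2610/793 H=510976/162565] → run D
t=14: vr[C=1024/335 D=3901952/1012661 F=510976/162565 G=2610/793 H=510976/162565] → run C
t=15: vr[D=3901952/1012661 F=510976/162565 G=2610/793 H=510976/162565] → run F
t=16: vr[D=3901952/1012661 F=713984/162565 G=2610/793 H=510976/162565] → run H
t=17: vr[D=3901952/1012661 F=713984/162565 G=2610/793 H=713984/162565] → run G
t=18: vr[D=3901952/1012661 F=713984/162565 G=3403/793 H=713984/162565] → run D
t=19: vr[D=4713984/1012661 F=713984/162565 G=3403/793 H=713984/162565] → run G
t=20: vr[D=4713984/1012661 F=713984/162565 G=4196/793 H=713984/162565] → run F
t=21: vr[D=4713984/1012661 F=916992/162565 G=4196/793 H=713984/162565] → run H
t=22: vr[D=4713984/1012661 F=916992/162565 G=4196/793 H=916992/162565] → run D
t=23: vr[D=5526016/1012661 F=916992/162565 G=4196/793 H=916992/162565] → run G
t=24: vr[D=5526016/1012661 F=916992/162565 G=4989/793 H=916992/162565] → run D
t=25: vr[F=916992/162565 G=4989/793 H=916992/162565] → run F
t=26: vr[F=224000/32513 G=4989/793 H=916992/162565] → run H
t=27: vr[F=224000/32513 G=4989/793 H=224000/32513] → run G
t=28: vr[F=224000/32513 G=5782/793 H=224000/32513] → run F
t=29: vr[G=5782/793 H=224000/32513] → run H
t=30: vr[G=5782/793 H=1323008/162565] → run G
t=31: vr[G=6575/793 H=1323008/162565] → run H
t=32: vr[G=6575/793] → run G
t=33: (idle)
t=34: (idle)
t=35: (idle)
t=36: (idle)
t=37: (idle)
t=38: (idle)

completion order = E, C, D, F, H, G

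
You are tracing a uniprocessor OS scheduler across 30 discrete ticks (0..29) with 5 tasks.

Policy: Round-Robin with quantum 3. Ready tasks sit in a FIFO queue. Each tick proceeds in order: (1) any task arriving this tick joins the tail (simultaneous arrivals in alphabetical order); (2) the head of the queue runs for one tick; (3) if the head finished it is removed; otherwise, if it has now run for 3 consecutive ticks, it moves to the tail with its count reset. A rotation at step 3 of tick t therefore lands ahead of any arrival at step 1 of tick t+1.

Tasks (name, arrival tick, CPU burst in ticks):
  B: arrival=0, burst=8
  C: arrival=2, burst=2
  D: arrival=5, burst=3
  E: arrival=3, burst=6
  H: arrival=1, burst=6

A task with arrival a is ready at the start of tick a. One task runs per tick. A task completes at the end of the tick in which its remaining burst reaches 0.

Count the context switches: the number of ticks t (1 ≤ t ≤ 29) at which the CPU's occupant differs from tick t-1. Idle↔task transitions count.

t=0: queue=[B] q_used=0 → run B
t=1: queue=[B,H] q_used=1 → run B
t=2: queue=[B,H,C] q_used=2 → run B
t=3: queue=[H,C,B,E] q_used=0 → run H
t=4: queue=[H,C,B,E] q_used=1 → run H
t=5: queue=[H,C,B,E,D] q_used=2 → run H
t=6: queue=[C,B,E,D,H] q_used=0 → run C
t=7: queue=[C,B,E,D,H] q_used=1 → run C
t=8: queue=[B,E,D,H] q_used=0 → run B
t=9: queue=[B,E,D,H] q_used=1 → run B
t=10: queue=[B,E,D,H] q_used=2 → run B
t=11: queue=[E,D,H,B] q_used=0 → run E
t=12: queue=[E,D,H,B] q_used=1 → run E
t=13: queue=[E,D,H,B] q_used=2 → run E
t=14: queue=[D,H,B,E] q_used=0 → run D
t=15: queue=[D,H,B,E] q_used=1 → run D
t=16: queue=[D,H,B,E] q_used=2 → run D
t=17: queue=[H,B,E] q_used=0 → run H
t=18: queue=[H,B,E] q_used=1 → run H
t=19: queue=[H,B,E] q_used=2 → run H
t=20: queue=[B,E] q_used=0 → run B
t=21: queue=[B,E] q_used=1 → run B
t=22: queue=[E] q_used=0 → run E
t=23: queue=[E] q_used=1 → run E
t=24: queue=[E] q_used=2 → run E
t=25: (idle)
t=26: (idle)
t=27: (idle)
t=28: (idle)
t=29: (idle)

context switches = 9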